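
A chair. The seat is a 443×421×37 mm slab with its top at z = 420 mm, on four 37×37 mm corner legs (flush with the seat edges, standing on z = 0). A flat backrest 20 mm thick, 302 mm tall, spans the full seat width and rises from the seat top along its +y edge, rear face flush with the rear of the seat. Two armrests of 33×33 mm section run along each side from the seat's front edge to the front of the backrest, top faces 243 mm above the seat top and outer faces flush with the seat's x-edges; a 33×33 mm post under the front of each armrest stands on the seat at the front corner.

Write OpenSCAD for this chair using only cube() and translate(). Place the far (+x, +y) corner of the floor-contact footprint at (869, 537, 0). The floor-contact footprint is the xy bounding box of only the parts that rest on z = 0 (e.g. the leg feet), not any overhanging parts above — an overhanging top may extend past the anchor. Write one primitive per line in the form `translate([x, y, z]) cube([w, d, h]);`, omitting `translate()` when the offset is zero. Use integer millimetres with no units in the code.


translate([426, 116, 383]) cube([443, 421, 37]);
translate([426, 116, 0]) cube([37, 37, 383]);
translate([832, 116, 0]) cube([37, 37, 383]);
translate([426, 500, 0]) cube([37, 37, 383]);
translate([832, 500, 0]) cube([37, 37, 383]);
translate([426, 517, 420]) cube([443, 20, 302]);
translate([426, 116, 630]) cube([33, 401, 33]);
translate([836, 116, 630]) cube([33, 401, 33]);
translate([426, 116, 420]) cube([33, 33, 210]);
translate([836, 116, 420]) cube([33, 33, 210]);


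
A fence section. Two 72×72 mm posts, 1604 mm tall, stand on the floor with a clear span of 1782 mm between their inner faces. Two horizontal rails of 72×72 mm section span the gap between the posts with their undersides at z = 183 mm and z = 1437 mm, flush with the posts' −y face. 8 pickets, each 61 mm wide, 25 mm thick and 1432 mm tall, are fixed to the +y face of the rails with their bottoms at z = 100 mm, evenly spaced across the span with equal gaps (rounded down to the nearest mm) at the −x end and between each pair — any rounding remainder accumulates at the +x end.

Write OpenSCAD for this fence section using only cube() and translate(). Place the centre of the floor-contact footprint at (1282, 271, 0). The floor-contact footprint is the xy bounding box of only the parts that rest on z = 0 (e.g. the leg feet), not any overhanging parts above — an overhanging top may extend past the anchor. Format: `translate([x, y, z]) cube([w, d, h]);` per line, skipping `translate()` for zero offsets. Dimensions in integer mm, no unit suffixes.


translate([319, 235, 0]) cube([72, 72, 1604]);
translate([2173, 235, 0]) cube([72, 72, 1604]);
translate([391, 235, 183]) cube([1782, 72, 72]);
translate([391, 235, 1437]) cube([1782, 72, 72]);
translate([534, 307, 100]) cube([61, 25, 1432]);
translate([738, 307, 100]) cube([61, 25, 1432]);
translate([942, 307, 100]) cube([61, 25, 1432]);
translate([1146, 307, 100]) cube([61, 25, 1432]);
translate([1350, 307, 100]) cube([61, 25, 1432]);
translate([1554, 307, 100]) cube([61, 25, 1432]);
translate([1758, 307, 100]) cube([61, 25, 1432]);
translate([1962, 307, 100]) cube([61, 25, 1432]);


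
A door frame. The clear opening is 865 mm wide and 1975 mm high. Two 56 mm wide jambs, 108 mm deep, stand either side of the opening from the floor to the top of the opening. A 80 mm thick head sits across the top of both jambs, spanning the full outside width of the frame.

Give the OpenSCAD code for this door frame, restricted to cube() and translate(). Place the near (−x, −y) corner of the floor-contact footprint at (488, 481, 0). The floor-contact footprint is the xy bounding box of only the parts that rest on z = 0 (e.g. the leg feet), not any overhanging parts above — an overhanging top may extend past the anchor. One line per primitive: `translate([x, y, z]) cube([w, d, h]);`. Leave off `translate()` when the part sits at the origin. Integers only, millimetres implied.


translate([488, 481, 0]) cube([56, 108, 1975]);
translate([1409, 481, 0]) cube([56, 108, 1975]);
translate([488, 481, 1975]) cube([977, 108, 80]);


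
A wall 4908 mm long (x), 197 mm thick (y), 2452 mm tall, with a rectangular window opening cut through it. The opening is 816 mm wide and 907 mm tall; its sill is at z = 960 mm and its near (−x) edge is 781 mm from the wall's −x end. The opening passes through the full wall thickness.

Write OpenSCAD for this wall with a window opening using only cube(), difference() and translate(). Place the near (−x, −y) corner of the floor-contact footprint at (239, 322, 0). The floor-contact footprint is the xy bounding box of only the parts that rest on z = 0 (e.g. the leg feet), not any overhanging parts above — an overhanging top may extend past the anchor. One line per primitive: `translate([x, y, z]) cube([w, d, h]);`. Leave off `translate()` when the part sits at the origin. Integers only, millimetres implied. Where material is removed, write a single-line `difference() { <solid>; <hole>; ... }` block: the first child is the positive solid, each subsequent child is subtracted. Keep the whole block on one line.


difference() { translate([239, 322, 0]) cube([4908, 197, 2452]); translate([1020, 322, 960]) cube([816, 197, 907]); }


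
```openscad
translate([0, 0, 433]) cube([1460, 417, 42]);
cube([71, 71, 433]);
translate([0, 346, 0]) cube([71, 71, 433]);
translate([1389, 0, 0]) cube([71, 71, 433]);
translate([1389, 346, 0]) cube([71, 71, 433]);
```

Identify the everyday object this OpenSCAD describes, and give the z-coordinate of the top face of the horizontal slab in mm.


A bench. The seat-top height is 475 mm.

A long slab on four corner posts — a bench. The slab sits at z = 433 with thickness 42, so the top is 433 + 42 = 475 mm.


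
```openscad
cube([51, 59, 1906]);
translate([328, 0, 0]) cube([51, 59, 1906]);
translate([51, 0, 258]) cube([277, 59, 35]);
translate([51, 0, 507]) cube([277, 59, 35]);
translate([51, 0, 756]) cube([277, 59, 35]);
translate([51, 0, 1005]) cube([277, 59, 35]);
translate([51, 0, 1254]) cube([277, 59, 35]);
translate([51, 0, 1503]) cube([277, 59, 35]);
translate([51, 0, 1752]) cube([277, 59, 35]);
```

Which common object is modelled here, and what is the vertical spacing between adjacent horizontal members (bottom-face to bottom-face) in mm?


A ladder. The rung spacing is 249 mm.

Two tall 51×59 posts with 7 short bars between them — a ladder. Adjacent rungs sit at z = 258 and z = 507, so the spacing is 507 − 258 = 249 mm.


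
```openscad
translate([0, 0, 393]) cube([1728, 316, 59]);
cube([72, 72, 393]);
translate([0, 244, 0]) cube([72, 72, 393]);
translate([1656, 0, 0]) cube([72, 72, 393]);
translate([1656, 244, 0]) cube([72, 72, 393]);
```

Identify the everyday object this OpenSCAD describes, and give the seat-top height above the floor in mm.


A bench. The seat-top height is 452 mm.

A long slab on four corner posts — a bench. The slab sits at z = 393 with thickness 59, so the top is 393 + 59 = 452 mm.


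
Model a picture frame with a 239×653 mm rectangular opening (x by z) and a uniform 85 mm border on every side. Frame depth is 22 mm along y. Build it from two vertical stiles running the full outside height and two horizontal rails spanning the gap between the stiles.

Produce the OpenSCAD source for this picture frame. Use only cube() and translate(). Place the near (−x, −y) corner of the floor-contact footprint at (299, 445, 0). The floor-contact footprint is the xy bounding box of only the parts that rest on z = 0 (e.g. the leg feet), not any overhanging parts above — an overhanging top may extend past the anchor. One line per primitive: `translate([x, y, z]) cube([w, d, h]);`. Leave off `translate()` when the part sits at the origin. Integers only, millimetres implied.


translate([299, 445, 0]) cube([85, 22, 823]);
translate([623, 445, 0]) cube([85, 22, 823]);
translate([384, 445, 0]) cube([239, 22, 85]);
translate([384, 445, 738]) cube([239, 22, 85]);


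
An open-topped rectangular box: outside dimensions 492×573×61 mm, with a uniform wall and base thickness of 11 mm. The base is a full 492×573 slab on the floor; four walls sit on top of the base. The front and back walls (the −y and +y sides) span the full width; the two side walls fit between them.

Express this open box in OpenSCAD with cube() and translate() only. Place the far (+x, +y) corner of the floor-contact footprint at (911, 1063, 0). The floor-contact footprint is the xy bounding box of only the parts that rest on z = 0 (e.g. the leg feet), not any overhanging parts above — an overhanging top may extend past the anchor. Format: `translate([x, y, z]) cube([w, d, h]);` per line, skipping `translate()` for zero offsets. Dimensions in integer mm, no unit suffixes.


translate([419, 490, 0]) cube([492, 573, 11]);
translate([419, 490, 11]) cube([492, 11, 50]);
translate([419, 1052, 11]) cube([492, 11, 50]);
translate([419, 501, 11]) cube([11, 551, 50]);
translate([900, 501, 11]) cube([11, 551, 50]);


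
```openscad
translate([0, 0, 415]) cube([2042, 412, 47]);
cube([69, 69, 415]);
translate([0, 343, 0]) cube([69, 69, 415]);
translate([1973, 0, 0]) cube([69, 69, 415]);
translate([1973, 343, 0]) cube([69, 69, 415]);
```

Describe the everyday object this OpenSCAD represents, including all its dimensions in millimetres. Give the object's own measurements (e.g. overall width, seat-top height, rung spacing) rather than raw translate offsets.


A long wooden bench with a 2042 mm (x) × 412 mm (y) seat, 47 mm thick, its top surface 462 mm above the floor. Four 69 mm square legs at the seat corners, flush with the edges, run from z = 0 to the seat underside.


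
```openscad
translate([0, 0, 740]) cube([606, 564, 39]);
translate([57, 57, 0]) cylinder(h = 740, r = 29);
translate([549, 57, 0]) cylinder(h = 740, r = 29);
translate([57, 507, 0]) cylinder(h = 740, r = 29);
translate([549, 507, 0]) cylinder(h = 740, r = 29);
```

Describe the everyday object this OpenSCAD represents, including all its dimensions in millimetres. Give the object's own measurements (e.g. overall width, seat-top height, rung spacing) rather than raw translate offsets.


A table: top 606 mm (x) × 564 mm (y), 39 mm thick, upper face at z = 779 mm, on four round legs of 58 mm diameter, each leg's bounding box inset 28 mm from the nearest pair of top edges from z = 0 to the bottom of the top.


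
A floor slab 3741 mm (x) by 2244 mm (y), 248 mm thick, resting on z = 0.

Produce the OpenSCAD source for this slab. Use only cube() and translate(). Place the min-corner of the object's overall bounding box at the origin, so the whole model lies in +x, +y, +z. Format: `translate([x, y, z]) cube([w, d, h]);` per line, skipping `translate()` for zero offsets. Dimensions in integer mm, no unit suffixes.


cube([3741, 2244, 248]);


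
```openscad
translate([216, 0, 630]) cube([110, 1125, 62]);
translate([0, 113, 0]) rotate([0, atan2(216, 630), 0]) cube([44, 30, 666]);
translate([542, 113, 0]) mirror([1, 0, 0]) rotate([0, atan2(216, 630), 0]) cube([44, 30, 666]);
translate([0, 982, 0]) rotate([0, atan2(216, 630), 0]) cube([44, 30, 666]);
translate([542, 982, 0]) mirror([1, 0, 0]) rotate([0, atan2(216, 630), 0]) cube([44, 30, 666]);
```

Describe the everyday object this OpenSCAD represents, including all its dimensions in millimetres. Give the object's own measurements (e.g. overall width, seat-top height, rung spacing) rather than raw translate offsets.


A sawhorse. A 110×1125×62 mm beam (x, y, z) sits on two A-frame leg pairs. Each pair is two raked legs of 44×30 mm section (30 mm along y) splaying symmetrically in x. Each leg rises 630 mm vertically over 216 mm of horizontal reach and is 666 mm long along its own axis. Every leg's outer bottom edge rests on the floor and its outer top edge meets a bottom edge of the beam — the left legs (tilting toward +x) meet the beam's −x bottom edge, the right legs (their mirror images, tilting toward −x) meet its +x bottom edge — so the leg tops tuck under the beam, the beam's underside is 630 mm above the floor, and the feet are 542 mm apart outside-to-outside with the beam centred between them. The two leg pairs are set in 113 mm from either end of the beam.


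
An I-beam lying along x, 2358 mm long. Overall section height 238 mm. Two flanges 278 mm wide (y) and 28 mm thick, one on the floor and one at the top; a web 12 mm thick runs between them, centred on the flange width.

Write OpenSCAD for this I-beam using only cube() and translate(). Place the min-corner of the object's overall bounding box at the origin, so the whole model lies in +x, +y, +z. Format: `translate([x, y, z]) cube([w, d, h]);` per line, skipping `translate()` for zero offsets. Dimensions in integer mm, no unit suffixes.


cube([2358, 278, 28]);
translate([0, 133, 28]) cube([2358, 12, 182]);
translate([0, 0, 210]) cube([2358, 278, 28]);


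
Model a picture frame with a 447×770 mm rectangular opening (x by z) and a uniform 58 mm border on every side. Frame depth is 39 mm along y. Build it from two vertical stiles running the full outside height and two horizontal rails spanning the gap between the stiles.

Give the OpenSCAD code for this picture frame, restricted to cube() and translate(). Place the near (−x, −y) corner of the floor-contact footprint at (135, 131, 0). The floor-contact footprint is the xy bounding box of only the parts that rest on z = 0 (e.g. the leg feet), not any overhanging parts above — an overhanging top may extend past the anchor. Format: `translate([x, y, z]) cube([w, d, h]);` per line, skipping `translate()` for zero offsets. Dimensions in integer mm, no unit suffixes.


translate([135, 131, 0]) cube([58, 39, 886]);
translate([640, 131, 0]) cube([58, 39, 886]);
translate([193, 131, 0]) cube([447, 39, 58]);
translate([193, 131, 828]) cube([447, 39, 58]);


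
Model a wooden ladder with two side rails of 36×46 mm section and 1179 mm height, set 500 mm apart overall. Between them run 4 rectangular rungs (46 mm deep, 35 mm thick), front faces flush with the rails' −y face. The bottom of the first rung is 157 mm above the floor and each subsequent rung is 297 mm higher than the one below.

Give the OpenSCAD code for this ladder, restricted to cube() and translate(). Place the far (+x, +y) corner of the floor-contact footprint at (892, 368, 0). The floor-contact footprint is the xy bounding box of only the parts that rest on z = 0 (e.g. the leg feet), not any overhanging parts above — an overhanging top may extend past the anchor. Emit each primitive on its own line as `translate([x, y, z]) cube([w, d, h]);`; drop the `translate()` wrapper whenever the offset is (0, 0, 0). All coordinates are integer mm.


translate([392, 322, 0]) cube([36, 46, 1179]);
translate([856, 322, 0]) cube([36, 46, 1179]);
translate([428, 322, 157]) cube([428, 46, 35]);
translate([428, 322, 454]) cube([428, 46, 35]);
translate([428, 322, 751]) cube([428, 46, 35]);
translate([428, 322, 1048]) cube([428, 46, 35]);


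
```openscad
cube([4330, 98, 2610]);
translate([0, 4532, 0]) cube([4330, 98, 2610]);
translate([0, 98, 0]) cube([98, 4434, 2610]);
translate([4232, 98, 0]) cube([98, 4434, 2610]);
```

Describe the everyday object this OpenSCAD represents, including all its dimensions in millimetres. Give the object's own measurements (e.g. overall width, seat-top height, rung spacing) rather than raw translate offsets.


The wall frame of a small rectangular building: four walls, each 2610 mm tall and 98 mm thick, enclosing a footprint 4330 mm (x) by 4630 mm (y) outside-to-outside, with no floor or roof. The front and back walls (the −y and +y sides) span the full width; the two side walls fit between them.


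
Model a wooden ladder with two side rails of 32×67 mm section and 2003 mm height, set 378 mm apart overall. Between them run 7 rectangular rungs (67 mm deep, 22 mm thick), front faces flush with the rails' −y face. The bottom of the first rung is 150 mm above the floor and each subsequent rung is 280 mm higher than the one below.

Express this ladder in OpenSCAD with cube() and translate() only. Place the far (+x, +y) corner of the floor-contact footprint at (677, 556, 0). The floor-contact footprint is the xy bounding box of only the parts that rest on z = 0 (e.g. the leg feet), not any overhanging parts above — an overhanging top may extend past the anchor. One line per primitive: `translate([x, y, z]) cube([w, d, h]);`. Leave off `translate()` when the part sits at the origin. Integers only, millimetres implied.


translate([299, 489, 0]) cube([32, 67, 2003]);
translate([645, 489, 0]) cube([32, 67, 2003]);
translate([331, 489, 150]) cube([314, 67, 22]);
translate([331, 489, 430]) cube([314, 67, 22]);
translate([331, 489, 710]) cube([314, 67, 22]);
translate([331, 489, 990]) cube([314, 67, 22]);
translate([331, 489, 1270]) cube([314, 67, 22]);
translate([331, 489, 1550]) cube([314, 67, 22]);
translate([331, 489, 1830]) cube([314, 67, 22]);


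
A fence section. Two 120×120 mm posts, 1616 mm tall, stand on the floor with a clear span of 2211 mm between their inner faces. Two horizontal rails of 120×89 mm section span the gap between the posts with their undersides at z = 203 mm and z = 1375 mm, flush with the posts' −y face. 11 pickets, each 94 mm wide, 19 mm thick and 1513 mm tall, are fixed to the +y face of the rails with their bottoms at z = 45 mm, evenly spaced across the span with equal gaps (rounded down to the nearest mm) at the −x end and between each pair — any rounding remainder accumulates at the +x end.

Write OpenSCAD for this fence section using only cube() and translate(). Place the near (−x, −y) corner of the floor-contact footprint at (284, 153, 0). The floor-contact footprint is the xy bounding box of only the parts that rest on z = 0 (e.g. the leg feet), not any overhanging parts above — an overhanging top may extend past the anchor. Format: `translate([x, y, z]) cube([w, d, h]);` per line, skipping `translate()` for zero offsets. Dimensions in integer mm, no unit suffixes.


translate([284, 153, 0]) cube([120, 120, 1616]);
translate([2615, 153, 0]) cube([120, 120, 1616]);
translate([404, 153, 203]) cube([2211, 120, 89]);
translate([404, 153, 1375]) cube([2211, 120, 89]);
translate([502, 273, 45]) cube([94, 19, 1513]);
translate([694, 273, 45]) cube([94, 19, 1513]);
translate([886, 273, 45]) cube([94, 19, 1513]);
translate([1078, 273, 45]) cube([94, 19, 1513]);
translate([1270, 273, 45]) cube([94, 19, 1513]);
translate([1462, 273, 45]) cube([94, 19, 1513]);
translate([1654, 273, 45]) cube([94, 19, 1513]);
translate([1846, 273, 45]) cube([94, 19, 1513]);
translate([2038, 273, 45]) cube([94, 19, 1513]);
translate([2230, 273, 45]) cube([94, 19, 1513]);
translate([2422, 273, 45]) cube([94, 19, 1513]);


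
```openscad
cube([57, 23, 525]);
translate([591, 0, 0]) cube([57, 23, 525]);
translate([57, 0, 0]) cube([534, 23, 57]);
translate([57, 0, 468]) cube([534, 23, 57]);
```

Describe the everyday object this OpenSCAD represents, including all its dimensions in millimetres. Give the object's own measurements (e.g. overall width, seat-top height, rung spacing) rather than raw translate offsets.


A rectangular picture frame lying in the x–z plane (depth along y). The opening is 534 mm wide (x) by 411 mm tall (z), surrounded by a border 57 mm wide on all four sides. The frame is 23 mm deep and is made of two full-height vertical stiles with two horizontal rails fitted between them.


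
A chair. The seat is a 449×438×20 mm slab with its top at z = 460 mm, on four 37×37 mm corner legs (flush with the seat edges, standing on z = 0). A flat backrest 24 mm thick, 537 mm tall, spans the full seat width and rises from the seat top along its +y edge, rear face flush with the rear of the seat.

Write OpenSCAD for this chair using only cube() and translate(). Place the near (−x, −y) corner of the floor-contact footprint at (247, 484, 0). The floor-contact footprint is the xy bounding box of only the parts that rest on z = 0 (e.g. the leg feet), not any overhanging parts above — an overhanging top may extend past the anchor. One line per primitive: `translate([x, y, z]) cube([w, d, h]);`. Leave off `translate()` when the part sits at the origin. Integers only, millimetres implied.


translate([247, 484, 440]) cube([449, 438, 20]);
translate([247, 484, 0]) cube([37, 37, 440]);
translate([659, 484, 0]) cube([37, 37, 440]);
translate([247, 885, 0]) cube([37, 37, 440]);
translate([659, 885, 0]) cube([37, 37, 440]);
translate([247, 898, 460]) cube([449, 24, 537]);


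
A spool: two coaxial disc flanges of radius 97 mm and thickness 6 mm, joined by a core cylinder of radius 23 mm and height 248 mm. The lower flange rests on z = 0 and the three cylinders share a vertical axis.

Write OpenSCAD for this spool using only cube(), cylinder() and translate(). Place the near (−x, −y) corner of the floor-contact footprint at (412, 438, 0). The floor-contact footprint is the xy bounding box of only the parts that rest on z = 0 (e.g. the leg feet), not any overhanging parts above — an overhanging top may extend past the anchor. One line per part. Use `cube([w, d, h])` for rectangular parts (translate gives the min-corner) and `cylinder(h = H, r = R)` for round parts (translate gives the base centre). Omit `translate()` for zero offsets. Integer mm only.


translate([509, 535, 0]) cylinder(h = 6, r = 97);
translate([509, 535, 6]) cylinder(h = 248, r = 23);
translate([509, 535, 254]) cylinder(h = 6, r = 97);


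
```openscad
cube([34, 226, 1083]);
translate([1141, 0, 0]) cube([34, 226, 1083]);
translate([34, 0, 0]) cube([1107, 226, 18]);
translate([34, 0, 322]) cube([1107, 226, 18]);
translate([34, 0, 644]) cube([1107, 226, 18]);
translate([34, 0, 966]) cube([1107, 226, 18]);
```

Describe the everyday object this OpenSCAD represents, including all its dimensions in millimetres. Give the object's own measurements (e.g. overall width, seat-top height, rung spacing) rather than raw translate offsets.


An open bookshelf. Two side panels, each 34 mm thick, 226 mm deep and 1083 mm tall, stand 1175 mm apart (outside-to-outside). Between them sit 4 shelves, each 18 mm thick and 226 mm deep, spanning the full gap between the sides. The bottom shelf rests on the floor (its underside at z = 0) and the clear gap between one shelf's top and the next shelf's underside is 304 mm.


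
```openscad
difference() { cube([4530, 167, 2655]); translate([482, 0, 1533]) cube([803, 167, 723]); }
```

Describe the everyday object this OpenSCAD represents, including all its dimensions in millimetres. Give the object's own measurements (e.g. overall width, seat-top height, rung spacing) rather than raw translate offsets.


A wall 4530 mm long (x), 167 mm thick (y), 2655 mm tall, with a rectangular window opening cut through it. The opening is 803 mm wide and 723 mm tall; its sill is at z = 1533 mm and its near (−x) edge is 482 mm from the wall's −x end. The opening passes through the full wall thickness.


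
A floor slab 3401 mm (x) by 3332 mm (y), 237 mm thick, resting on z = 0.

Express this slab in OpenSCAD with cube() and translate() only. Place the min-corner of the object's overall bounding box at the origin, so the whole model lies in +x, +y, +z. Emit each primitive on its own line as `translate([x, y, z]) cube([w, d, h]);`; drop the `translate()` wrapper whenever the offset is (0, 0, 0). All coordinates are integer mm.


cube([3401, 3332, 237]);


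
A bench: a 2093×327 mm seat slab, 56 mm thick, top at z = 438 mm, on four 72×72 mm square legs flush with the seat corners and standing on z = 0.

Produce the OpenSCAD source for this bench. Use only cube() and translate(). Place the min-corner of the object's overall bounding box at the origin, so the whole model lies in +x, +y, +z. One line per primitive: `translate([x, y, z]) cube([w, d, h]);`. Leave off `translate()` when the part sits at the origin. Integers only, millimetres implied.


translate([0, 0, 382]) cube([2093, 327, 56]);
cube([72, 72, 382]);
translate([0, 255, 0]) cube([72, 72, 382]);
translate([2021, 0, 0]) cube([72, 72, 382]);
translate([2021, 255, 0]) cube([72, 72, 382]);


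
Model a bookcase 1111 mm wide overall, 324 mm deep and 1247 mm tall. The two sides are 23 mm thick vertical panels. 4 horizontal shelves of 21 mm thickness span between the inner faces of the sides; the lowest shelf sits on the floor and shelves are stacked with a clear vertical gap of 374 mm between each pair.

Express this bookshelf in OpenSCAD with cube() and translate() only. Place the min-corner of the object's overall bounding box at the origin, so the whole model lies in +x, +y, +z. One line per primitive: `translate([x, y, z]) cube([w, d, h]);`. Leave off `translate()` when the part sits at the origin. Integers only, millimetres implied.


cube([23, 324, 1247]);
translate([1088, 0, 0]) cube([23, 324, 1247]);
translate([23, 0, 0]) cube([1065, 324, 21]);
translate([23, 0, 395]) cube([1065, 324, 21]);
translate([23, 0, 790]) cube([1065, 324, 21]);
translate([23, 0, 1185]) cube([1065, 324, 21]);


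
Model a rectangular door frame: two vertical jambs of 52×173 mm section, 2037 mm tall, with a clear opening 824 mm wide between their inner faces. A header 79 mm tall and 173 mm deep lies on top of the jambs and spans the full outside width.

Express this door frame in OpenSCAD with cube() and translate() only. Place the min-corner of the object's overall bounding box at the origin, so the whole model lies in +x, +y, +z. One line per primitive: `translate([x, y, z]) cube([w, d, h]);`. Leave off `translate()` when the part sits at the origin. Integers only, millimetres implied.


cube([52, 173, 2037]);
translate([876, 0, 0]) cube([52, 173, 2037]);
translate([0, 0, 2037]) cube([928, 173, 79]);


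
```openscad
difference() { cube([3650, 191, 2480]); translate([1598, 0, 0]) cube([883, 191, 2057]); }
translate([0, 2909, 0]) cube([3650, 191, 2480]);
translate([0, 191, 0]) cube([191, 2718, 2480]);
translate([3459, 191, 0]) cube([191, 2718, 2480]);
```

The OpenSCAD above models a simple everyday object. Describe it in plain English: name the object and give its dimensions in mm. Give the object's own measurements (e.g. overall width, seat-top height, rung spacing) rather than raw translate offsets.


A single room: four walls, each 2480 mm tall and 191 mm thick, enclosing an outside footprint 3650×3100 mm (x × y), no floor or roof. The front and back walls (−y and +y sides) run the full x-width; the side walls fit between their inner faces. A door opening 883 mm wide and 2057 mm tall is cut through the front wall from the floor up, its −x edge 1598 mm from the wall's −x end.


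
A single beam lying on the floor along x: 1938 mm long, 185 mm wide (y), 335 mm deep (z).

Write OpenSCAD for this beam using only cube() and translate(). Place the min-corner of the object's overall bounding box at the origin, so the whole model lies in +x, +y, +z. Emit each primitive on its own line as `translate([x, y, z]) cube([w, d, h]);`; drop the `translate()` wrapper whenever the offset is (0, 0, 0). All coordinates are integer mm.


cube([1938, 185, 335]);


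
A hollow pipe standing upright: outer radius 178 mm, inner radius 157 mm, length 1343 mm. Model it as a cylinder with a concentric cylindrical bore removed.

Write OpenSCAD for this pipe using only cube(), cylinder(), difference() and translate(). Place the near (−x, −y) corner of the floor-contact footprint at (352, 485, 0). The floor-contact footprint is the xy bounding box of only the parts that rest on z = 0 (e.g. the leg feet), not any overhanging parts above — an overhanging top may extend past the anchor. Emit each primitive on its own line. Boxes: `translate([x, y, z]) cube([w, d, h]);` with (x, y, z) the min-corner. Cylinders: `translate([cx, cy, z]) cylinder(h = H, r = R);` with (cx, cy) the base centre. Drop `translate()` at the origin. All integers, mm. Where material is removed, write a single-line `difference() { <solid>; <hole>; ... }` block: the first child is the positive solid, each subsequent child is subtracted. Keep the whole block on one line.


difference() { translate([530, 663, 0]) cylinder(h = 1343, r = 178); translate([530, 663, 0]) cylinder(h = 1343, r = 157); }


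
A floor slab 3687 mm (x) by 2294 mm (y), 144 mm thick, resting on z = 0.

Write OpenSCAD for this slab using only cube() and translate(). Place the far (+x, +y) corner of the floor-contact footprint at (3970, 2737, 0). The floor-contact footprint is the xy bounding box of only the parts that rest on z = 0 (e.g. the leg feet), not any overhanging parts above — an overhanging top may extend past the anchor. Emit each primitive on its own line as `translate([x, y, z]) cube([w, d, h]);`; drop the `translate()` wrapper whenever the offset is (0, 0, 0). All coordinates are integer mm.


translate([283, 443, 0]) cube([3687, 2294, 144]);


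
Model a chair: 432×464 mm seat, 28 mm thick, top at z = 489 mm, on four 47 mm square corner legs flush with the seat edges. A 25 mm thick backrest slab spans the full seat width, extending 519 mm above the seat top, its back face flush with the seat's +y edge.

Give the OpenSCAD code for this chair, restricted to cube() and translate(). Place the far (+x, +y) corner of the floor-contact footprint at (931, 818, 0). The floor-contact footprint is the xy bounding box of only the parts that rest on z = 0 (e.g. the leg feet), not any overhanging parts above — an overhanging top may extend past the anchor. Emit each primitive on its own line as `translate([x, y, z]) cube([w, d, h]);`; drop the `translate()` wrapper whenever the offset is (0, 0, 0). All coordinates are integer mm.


translate([499, 354, 461]) cube([432, 464, 28]);
translate([499, 354, 0]) cube([47, 47, 461]);
translate([884, 354, 0]) cube([47, 47, 461]);
translate([499, 771, 0]) cube([47, 47, 461]);
translate([884, 771, 0]) cube([47, 47, 461]);
translate([499, 793, 489]) cube([432, 25, 519]);


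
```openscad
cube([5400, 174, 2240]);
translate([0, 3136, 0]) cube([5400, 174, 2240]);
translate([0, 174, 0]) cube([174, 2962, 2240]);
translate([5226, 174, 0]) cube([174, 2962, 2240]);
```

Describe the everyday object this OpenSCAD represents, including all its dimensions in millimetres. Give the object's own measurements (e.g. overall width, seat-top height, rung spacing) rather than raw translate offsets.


The wall frame of a small rectangular building: four walls, each 2240 mm tall and 174 mm thick, enclosing a footprint 5400 mm (x) by 3310 mm (y) outside-to-outside, with no floor or roof. The front and back walls (the −y and +y sides) span the full width; the two side walls fit between them.


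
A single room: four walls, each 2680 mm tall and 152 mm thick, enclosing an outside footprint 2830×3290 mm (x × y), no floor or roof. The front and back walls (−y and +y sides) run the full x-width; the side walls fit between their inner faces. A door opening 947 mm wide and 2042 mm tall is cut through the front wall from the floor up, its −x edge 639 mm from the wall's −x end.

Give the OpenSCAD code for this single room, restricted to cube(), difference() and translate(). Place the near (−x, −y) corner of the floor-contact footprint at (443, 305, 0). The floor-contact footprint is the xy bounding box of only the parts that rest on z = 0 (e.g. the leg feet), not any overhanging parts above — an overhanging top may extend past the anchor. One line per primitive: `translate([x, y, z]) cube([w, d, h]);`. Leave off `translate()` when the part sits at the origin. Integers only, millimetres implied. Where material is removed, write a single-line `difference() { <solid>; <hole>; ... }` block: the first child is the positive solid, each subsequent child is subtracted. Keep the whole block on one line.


difference() { translate([443, 305, 0]) cube([2830, 152, 2680]); translate([1082, 305, 0]) cube([947, 152, 2042]); }
translate([443, 3443, 0]) cube([2830, 152, 2680]);
translate([443, 457, 0]) cube([152, 2986, 2680]);
translate([3121, 457, 0]) cube([152, 2986, 2680]);


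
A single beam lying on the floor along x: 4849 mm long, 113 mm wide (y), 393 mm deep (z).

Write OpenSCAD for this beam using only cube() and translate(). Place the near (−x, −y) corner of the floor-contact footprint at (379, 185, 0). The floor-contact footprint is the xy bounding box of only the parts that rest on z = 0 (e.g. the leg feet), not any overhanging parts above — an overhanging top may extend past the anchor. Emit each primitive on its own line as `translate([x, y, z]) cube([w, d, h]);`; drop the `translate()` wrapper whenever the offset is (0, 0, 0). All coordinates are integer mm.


translate([379, 185, 0]) cube([4849, 113, 393]);


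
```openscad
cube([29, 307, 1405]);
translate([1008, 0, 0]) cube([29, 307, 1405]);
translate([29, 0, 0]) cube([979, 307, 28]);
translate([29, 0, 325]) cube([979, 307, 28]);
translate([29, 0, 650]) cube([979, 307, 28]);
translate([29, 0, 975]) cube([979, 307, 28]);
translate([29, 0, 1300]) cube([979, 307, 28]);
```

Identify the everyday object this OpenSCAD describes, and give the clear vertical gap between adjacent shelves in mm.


A bookshelf. The clear shelf gap is 297 mm.

Two tall side panels with 5 horizontal boards between them — a bookshelf. The first two shelf undersides are at z = 0 and z = 325; with shelf thickness 28, the clear gap is 325 − 0 − 28 = 297 mm.


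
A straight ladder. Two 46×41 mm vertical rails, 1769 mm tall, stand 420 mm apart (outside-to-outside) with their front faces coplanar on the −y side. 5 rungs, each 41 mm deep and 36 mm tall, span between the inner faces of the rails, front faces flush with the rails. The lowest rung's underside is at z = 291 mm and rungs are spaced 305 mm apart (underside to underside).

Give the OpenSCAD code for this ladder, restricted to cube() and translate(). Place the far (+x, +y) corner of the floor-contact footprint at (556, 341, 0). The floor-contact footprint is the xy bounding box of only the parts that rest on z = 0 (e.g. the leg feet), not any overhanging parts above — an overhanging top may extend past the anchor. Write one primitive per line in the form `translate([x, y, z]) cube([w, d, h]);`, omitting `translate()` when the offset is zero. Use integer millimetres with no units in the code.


// rung span = 420 - 2*46 = 328
// rung[k] z = 291 + k*305
translate([136, 300, 0]) cube([46, 41, 1769]);
translate([510, 300, 0]) cube([46, 41, 1769]);
translate([182, 300, 291]) cube([328, 41, 36]);
translate([182, 300, 596]) cube([328, 41, 36]);
translate([182, 300, 901]) cube([328, 41, 36]);
translate([182, 300, 1206]) cube([328, 41, 36]);
translate([182, 300, 1511]) cube([328, 41, 36]);


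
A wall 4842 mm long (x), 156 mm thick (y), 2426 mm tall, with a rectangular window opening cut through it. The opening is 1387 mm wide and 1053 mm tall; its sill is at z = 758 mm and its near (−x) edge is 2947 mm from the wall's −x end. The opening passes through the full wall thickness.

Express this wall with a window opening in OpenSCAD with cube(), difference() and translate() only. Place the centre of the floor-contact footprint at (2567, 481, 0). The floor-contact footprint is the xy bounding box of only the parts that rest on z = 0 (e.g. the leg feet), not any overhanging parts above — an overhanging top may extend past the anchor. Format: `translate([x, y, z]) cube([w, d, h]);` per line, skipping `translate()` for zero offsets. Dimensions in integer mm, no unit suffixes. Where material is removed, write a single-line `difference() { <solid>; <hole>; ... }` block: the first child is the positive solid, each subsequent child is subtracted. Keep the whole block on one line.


difference() { translate([146, 403, 0]) cube([4842, 156, 2426]); translate([3093, 403, 758]) cube([1387, 156, 1053]); }


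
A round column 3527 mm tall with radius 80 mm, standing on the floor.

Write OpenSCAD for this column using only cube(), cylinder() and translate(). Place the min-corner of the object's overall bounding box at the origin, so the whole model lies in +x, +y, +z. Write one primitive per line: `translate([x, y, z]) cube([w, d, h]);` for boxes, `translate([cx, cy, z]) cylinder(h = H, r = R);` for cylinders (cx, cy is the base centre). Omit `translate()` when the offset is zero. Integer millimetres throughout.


translate([80, 80, 0]) cylinder(h = 3527, r = 80);


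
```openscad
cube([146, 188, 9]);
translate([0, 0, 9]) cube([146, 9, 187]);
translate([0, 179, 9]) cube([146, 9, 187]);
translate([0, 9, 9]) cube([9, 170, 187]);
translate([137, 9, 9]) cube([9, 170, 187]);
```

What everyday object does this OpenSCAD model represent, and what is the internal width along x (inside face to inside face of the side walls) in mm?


An open box. The internal width is 128 mm.

A 146×188 base slab with four walls standing on it — an open box. The base is 146 mm wide and the walls are 9 mm thick, so the internal width is 146 − 2 × 9 = 128 mm.


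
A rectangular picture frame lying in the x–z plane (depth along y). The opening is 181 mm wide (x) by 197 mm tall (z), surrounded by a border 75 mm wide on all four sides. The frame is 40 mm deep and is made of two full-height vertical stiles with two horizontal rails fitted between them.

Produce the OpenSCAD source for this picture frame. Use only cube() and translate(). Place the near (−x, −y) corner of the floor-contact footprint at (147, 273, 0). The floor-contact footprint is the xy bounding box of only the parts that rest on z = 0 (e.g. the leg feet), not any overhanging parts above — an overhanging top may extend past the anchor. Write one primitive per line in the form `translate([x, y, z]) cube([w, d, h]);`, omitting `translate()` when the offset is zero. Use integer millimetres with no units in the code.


translate([147, 273, 0]) cube([75, 40, 347]);
translate([403, 273, 0]) cube([75, 40, 347]);
translate([222, 273, 0]) cube([181, 40, 75]);
translate([222, 273, 272]) cube([181, 40, 75]);


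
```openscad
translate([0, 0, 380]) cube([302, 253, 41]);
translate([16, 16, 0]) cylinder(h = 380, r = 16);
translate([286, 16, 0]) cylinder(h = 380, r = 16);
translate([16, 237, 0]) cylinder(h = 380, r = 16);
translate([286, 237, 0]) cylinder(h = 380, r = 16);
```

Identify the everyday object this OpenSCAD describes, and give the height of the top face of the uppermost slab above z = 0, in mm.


A stool. The seat height is 421 mm.

A 302×253×41 slab at z = 380 on four corner cylinders — a stool. The seat top is 380 + 41 = 421 mm.


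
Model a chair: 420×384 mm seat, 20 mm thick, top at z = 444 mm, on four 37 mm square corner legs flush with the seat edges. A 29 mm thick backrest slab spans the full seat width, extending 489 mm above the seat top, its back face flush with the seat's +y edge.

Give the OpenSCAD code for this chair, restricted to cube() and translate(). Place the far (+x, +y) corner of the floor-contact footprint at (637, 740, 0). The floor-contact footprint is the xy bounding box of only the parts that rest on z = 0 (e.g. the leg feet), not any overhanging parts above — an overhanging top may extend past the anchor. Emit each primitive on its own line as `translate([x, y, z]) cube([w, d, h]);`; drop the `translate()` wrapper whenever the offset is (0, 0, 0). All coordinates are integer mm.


// leg_h = 444 - 20 = 424
translate([217, 356, 424]) cube([420, 384, 20]);
translate([217, 356, 0]) cube([37, 37, 424]);
translate([600, 356, 0]) cube([37, 37, 424]);
translate([217, 703, 0]) cube([37, 37, 424]);
translate([600, 703, 0]) cube([37, 37, 424]);
translate([217, 711, 444]) cube([420, 29, 489]);


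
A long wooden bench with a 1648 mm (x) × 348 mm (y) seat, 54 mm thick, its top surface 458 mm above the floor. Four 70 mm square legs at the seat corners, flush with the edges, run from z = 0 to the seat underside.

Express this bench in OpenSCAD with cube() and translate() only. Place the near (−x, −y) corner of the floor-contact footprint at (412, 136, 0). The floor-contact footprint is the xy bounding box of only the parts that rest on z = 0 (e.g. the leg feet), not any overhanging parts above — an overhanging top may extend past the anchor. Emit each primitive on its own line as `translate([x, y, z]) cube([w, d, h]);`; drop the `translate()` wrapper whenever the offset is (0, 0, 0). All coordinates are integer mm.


// leg_h = 458 − 54 = 404
translate([412, 136, 404]) cube([1648, 348, 54]);
translate([412, 136, 0]) cube([70, 70, 404]);
translate([412, 414, 0]) cube([70, 70, 404]);
translate([1990, 136, 0]) cube([70, 70, 404]);
translate([1990, 414, 0]) cube([70, 70, 404]);
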